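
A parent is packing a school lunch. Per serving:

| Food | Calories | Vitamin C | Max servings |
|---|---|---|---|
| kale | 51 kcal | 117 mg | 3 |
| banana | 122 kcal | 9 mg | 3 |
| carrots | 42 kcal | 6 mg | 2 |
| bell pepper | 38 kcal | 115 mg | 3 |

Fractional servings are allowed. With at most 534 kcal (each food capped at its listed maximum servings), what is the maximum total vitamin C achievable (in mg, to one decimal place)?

721.5 mg

Vitamin C per kcal: bell pepper 3.026, kale 2.294, carrots 0.1429, banana 0.07377.
Take 3 servings of bell pepper: uses 114 kcal, +345.0 mg vitamin C (running total 345.0 mg).
Take 3 servings of kale: uses 153 kcal, +351.0 mg vitamin C (running total 696.0 mg).
Take 2 servings of carrots: uses 84 kcal, +12.0 mg vitamin C (running total 708.0 mg).
Take 1.5 servings of banana: uses 183 kcal, +13.5 mg vitamin C (running total 721.5 mg).
Greedy by best ratio exhausts the calories allowance optimally: 721.5 mg.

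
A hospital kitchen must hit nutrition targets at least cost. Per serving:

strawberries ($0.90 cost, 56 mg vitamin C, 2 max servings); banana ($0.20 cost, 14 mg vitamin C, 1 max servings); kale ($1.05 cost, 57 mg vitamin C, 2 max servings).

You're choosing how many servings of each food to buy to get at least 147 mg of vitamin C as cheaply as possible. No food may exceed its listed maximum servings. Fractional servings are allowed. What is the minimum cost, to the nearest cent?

$2.39

Cost per mg of vitamin C: banana $0.0143, strawberries $0.0161, kale $0.0184.
Take 1 serving of banana: +14.0 mg vitamin C for $0.20 (total $0.20, still need 133.0 mg).
Take 2 servings of strawberries: +112.0 mg vitamin C for $1.80 (total $2.00, still need 21.0 mg).
Take 0.3684 servings of kale: +21.0 mg vitamin C for $0.39 (total $2.39, still need 0.0 mg).
Greedy by cheapest-per-mg is optimal for a single linear constraint, so the minimum cost is $2.39.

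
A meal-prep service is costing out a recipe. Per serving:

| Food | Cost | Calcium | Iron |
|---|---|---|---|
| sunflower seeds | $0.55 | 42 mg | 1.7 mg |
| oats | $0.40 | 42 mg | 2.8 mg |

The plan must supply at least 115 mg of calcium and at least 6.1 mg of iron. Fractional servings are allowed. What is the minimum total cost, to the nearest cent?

$1.10

An LP optimum is at a vertex; with two nutrient constraints at most two foods are used. Check each candidate.
sunflower seeds only: max(115/42, 6.1/1.7) = 3.588 servings → $1.97.
oats only: max(115/42, 6.1/2.8) = 2.738 servings → $1.10.
sunflower seeds + oats with both tight: 1.424 servings and 1.314 servings → $1.31.
The minimum over all feasible corners is $1.10.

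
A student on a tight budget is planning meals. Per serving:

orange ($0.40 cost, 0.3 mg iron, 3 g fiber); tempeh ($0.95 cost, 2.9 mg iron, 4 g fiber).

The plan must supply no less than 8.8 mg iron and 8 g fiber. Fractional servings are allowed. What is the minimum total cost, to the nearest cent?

orange only: max(8.8/0.3, 8/3) = 29.33 servings → $11.73.
tempeh only: max(8.8/2.9, 8/4) = 3.034 servings → $2.88.
orange + tempeh with both targets exact would need a negative amount; discard.
The minimum over all feasible corners is $2.88.

$2.88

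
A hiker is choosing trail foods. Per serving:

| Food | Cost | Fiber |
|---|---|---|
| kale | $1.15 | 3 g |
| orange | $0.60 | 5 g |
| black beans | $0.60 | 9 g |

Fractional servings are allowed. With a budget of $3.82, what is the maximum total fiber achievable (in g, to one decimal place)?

Fiber per dollar: black beans 15, orange 8.333, kale 2.609.
With no serving limits, spend the whole cost allowance on black beans: $3.82 / $0.60 × 9 g = 57.3 g.

57.3 g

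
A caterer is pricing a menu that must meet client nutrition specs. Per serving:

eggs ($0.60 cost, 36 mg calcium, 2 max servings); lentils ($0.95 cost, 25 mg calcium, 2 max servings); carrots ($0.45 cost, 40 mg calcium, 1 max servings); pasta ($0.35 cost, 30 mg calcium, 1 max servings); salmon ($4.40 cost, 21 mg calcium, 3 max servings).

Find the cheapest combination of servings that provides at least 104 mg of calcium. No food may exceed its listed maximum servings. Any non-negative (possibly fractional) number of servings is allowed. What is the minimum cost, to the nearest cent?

Cost per mg of calcium: carrots $0.0112, pasta $0.0117, eggs $0.0167, lentils $0.0380, salmon $0.2095.
Take 1 serving of carrots: +40.0 mg calcium for $0.45 (total $0.45, still need 64.0 mg).
Take 1 serving of pasta: +30.0 mg calcium for $0.35 (total $0.80, still need 34.0 mg).
Take 0.9444 servings of eggs: +34.0 mg calcium for $0.57 (total $1.37, still need 0.0 mg).
Filling from the cheapest source first is optimal under one linear minimum: $1.37.

$1.37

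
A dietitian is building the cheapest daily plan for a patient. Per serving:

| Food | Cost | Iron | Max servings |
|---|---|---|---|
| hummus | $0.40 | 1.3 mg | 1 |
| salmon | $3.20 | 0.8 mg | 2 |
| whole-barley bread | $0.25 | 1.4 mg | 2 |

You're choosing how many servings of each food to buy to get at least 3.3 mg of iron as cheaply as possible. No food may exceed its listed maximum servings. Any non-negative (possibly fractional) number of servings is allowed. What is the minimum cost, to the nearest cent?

Cost per mg of iron: whole-barley bread $0.1786, hummus $0.3077, salmon $4.0000.
Take 2 servings of whole-barley bread: +2.8 mg iron for $0.50 (total $0.50, still need 0.5 mg).
Take 0.3846 servings of hummus: +0.5 mg iron for $0.15 (total $0.65, still need 0.0 mg).
Filling from the cheapest source first is optimal under one linear minimum: $0.65.

$0.65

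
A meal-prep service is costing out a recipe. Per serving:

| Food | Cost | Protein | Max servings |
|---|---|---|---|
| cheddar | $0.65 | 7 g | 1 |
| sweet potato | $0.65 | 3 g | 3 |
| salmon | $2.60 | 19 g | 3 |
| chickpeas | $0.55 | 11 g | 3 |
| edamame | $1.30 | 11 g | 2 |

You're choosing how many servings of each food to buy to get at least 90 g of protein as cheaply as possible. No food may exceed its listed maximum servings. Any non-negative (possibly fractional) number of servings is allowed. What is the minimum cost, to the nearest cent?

Cost per g of protein: chickpeas $0.0500, cheddar $0.0929, edamame $0.1182, salmon $0.1368, sweet potato $0.2167.
Take 3 servings of chickpeas: +33.0 g protein for $1.65 (total $1.65, still need 57.0 g).
Take 1 serving of cheddar: +7.0 g protein for $0.65 (total $2.30, still need 50.0 g).
Take 2 servings of edamame: +22.0 g protein for $2.60 (total $4.90, still need 28.0 g).
Take 1.474 servings of salmon: +28.0 g protein for $3.83 (total $8.73, still need 0.0 g).
Greedy by cheapest-per-g is optimal for a single linear constraint, so the minimum cost is $8.73.

$8.73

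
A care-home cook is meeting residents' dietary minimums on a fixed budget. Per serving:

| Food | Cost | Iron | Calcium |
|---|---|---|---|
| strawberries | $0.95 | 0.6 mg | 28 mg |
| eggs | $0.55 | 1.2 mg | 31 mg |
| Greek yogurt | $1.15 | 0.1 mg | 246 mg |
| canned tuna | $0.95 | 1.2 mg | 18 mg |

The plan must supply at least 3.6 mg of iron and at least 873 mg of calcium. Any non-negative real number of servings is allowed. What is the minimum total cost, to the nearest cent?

This is a tiny linear program; its minimum lies at a vertex of the feasible set. List the vertices and price them.
strawberries only: max(3.6/0.6, 873/28) = 31.18 servings → $29.62.
eggs only: max(3.6/1.2, 873/31) = 28.16 servings → $15.49.
Greek yogurt only: max(3.6/0.1, 873/246) = 36 servings → $41.40.
canned tuna only: max(3.6/1.2, 873/18) = 48.5 servings → $46.08.
strawberries + eggs: intersection lies outside the first quadrant.
strawberries + Greek yogurt with both tight: 5.513 servings and 2.921 servings → $8.60.
strawberries + canned tuna: intersection lies outside the first quadrant.
eggs + Greek yogurt with both tight: 2.733 servings and 3.204 servings → $5.19.
eggs + canned tuna with both targets exact would need a negative amount; discard.
Greek yogurt + canned tuna with both tight: 3.35 servings and 2.721 servings → $6.44.
Cheapest feasible corner: $5.19.

$5.19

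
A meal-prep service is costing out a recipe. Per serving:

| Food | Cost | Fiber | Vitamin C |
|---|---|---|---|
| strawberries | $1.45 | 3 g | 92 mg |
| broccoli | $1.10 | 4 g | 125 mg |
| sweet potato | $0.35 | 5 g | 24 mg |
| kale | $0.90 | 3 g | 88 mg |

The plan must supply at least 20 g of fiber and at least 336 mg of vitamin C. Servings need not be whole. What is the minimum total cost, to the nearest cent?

Compare the cost at each extreme point of the feasible region.
strawberries only: max(20/3, 336/92) = 6.667 servings → $9.67.
broccoli only: max(20/4, 336/125) = 5 servings → $5.50.
sweet potato only: max(20/5, 336/24) = 14 servings → $4.90.
kale only: max(20/3, 336/88) = 6.667 servings → $6.00.
strawberries + broccoli with both targets exact would need a negative amount; discard.
strawberries + sweet potato with both tight: 3.093 servings and 2.144 servings → $5.24.
strawberries + kale: the both-tight solution has a negative serving — not a feasible corner.
broccoli + sweet potato with both tight: 2.268 servings and 2.185 servings → $3.26.
broccoli + kale with both targets exact would need a negative amount; discard.
sweet potato + kale with both tight: 2.043 servings and 3.261 servings → $3.65.
Cheapest feasible corner: $3.26.

$3.26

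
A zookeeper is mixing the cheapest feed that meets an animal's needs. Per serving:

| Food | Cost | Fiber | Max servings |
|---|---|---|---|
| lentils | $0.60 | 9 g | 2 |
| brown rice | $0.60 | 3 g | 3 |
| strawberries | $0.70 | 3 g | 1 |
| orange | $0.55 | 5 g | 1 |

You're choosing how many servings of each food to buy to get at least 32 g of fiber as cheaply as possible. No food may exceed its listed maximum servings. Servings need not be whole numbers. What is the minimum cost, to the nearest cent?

Cost per g of fiber: lentils $0.0667, orange $0.1100, brown rice $0.2000, strawberries $0.2333.
Take 2 servings of lentils: +18.0 g fiber for $1.20 (total $1.20, still need 14.0 g).
Take 1 serving of orange: +5.0 g fiber for $0.55 (total $1.75, still need 9.0 g).
Take 3 servings of brown rice: +9.0 g fiber for $1.80 (total $3.55, still need 0.0 g).
Greedy by cheapest-per-g is optimal for a single linear constraint, so the minimum cost is $3.55.

$3.55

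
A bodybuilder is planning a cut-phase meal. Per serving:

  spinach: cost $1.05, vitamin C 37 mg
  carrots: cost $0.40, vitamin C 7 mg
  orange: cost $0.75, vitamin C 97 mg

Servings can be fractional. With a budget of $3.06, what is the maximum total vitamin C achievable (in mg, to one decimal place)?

395.8 mg

Vitamin C per dollar: orange 129.3, spinach 35.24, carrots 17.5.
With no serving limits, spend the whole cost allowance on orange: $3.06 / $0.75 × 97 mg = 395.8 mg.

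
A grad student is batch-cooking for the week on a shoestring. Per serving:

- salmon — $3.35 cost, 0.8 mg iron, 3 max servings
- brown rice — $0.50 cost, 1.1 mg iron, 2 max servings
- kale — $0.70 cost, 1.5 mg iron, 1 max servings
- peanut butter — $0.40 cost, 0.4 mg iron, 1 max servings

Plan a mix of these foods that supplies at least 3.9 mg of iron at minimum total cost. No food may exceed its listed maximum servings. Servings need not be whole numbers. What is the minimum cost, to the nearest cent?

Cost per mg of iron: brown rice $0.4545, kale $0.4667, peanut butter $1.0000, salmon $4.1875.
Take 2 servings of brown rice: +2.2 mg iron for $1.00 (total $1.00, still need 1.7 mg).
Take 1 serving of kale: +1.5 mg iron for $0.70 (total $1.70, still need 0.2 mg).
Take 0.5 servings of peanut butter: +0.2 mg iron for $0.20 (total $1.90, still need 0.0 mg).
Greedy by cheapest-per-mg is optimal for a single linear constraint, so the minimum cost is $1.90.

$1.90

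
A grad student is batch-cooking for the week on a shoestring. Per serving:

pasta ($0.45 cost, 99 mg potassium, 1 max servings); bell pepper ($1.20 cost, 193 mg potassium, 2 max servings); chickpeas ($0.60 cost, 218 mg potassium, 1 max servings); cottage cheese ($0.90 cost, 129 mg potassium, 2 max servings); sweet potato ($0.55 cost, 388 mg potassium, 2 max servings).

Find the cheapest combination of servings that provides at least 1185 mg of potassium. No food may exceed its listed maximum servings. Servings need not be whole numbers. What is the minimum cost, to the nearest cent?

Cost per mg of potassium: sweet potato $0.0014, chickpeas $0.0028, pasta $0.0045, bell pepper $0.0062, cottage cheese $0.0070.
Take 2 servings of sweet potato: +776.0 mg potassium for $1.10 (total $1.10, still need 409.0 mg).
Take 1 serving of chickpeas: +218.0 mg potassium for $0.60 (total $1.70, still need 191.0 mg).
Take 1 serving of pasta: +99.0 mg potassium for $0.45 (total $2.15, still need 92.0 mg).
Take 0.4767 servings of bell pepper: +92.0 mg potassium for $0.57 (total $2.72, still need 0.0 mg).
Greedy by cheapest-per-mg is optimal for a single linear constraint, so the minimum cost is $2.72.

$2.72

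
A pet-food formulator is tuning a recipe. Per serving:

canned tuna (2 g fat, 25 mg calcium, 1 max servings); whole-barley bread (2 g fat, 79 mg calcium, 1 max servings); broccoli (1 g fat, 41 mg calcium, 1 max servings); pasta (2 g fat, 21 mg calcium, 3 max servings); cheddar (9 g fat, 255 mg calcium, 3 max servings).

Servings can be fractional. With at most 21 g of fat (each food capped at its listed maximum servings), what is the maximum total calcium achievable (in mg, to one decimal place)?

630.0 mg

Calcium per g fat: broccoli 41, whole-barley bread 39.5, cheddar 28.33, canned tuna 12.5, pasta 10.5.
Take 1 serving of broccoli: uses 1 g fat, +41.0 mg calcium (running total 41.0 mg).
Take 1 serving of whole-barley bread: uses 2 g fat, +79.0 mg calcium (running total 120.0 mg).
Take 2 servings of cheddar: uses 18 g fat, +510.0 mg calcium (running total 630.0 mg).
Greedy by best ratio exhausts the fat allowance optimally: 630.0 mg.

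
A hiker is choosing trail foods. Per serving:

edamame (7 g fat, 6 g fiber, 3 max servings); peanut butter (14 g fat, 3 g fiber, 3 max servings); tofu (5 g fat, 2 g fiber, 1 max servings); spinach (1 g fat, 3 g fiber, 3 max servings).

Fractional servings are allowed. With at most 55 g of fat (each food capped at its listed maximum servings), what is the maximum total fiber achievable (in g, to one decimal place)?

34.6 g

Fiber per g fat: spinach 3, edamame 0.8571, tofu 0.4, peanut butter 0.2143.
Take 3 servings of spinach: uses 3 g fat, +9.0 g fiber (running total 9.0 g).
Take 3 servings of edamame: uses 21 g fat, +18.0 g fiber (running total 27.0 g).
Take 1 serving of tofu: uses 5 g fat, +2.0 g fiber (running total 29.0 g).
Take 1.857 servings of peanut butter: uses 26 g fat, +5.6 g fiber (running total 34.6 g).
Greedy by best ratio exhausts the fat allowance optimally: 34.6 g.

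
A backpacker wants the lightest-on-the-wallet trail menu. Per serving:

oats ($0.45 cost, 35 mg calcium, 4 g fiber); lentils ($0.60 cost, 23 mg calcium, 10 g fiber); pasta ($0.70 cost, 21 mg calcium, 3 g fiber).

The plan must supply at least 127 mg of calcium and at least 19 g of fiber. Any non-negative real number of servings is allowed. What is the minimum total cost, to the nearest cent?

$1.82

Compare the cost at each extreme point of the feasible region.
oats only: max(127/35, 19/4) = 4.75 servings → $2.14.
lentils only: max(127/23, 19/10) = 5.522 servings → $3.31.
pasta only: max(127/21, 19/3) = 6.333 servings → $4.43.
oats + lentils with both tight: 3.229 servings and 0.6085 servings → $1.82.
oats + pasta: intersection lies outside the first quadrant.
lentils + pasta with both tight: 0.1277 servings and 5.908 servings → $4.21.
The minimum over all feasible corners is $1.82.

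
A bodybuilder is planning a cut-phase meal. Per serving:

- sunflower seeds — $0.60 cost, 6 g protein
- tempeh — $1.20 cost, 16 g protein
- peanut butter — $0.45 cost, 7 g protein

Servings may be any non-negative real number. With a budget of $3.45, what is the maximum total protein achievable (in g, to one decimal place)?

53.7 g

Protein per dollar: peanut butter 15.56, tempeh 13.33, sunflower seeds 10.
With no serving limits, spend the whole cost allowance on peanut butter: $3.45 / $0.45 × 7 g = 53.7 g.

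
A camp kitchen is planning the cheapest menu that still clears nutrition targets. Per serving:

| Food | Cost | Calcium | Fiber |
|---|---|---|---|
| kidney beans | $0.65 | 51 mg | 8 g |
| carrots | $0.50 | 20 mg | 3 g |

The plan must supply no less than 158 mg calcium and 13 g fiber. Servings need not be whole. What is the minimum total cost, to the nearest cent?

$2.01

Two binding constraints pin down two serving amounts, so the optimal mix uses at most two foods. The candidates are each food alone (scaled to the tighter of calcium/fiber) and each pair with both constraints tight.
kidney beans only: max(158/51, 13/8) = 3.098 servings → $2.01.
carrots only: max(158/20, 13/3) = 7.9 servings → $3.95.
kidney beans + carrots: the both-tight solution has a negative serving — not a feasible corner.
Cheapest feasible corner: $2.01.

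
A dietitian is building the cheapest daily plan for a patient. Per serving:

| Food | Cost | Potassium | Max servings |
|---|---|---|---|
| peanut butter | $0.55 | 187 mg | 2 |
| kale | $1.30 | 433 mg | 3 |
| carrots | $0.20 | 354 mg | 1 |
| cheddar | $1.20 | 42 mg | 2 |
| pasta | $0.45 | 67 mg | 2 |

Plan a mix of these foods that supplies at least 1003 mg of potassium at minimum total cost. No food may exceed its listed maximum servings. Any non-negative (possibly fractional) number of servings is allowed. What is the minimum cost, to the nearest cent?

Cost per mg of potassium: carrots $0.0006, peanut butter $0.0029, kale $0.0030, pasta $0.0067, cheddar $0.0286.
Take 1 serving of carrots: +354.0 mg potassium for $0.20 (total $0.20, still need 649.0 mg).
Take 2 servings of peanut butter: +374.0 mg potassium for $1.10 (total $1.30, still need 275.0 mg).
Take 0.6351 servings of kale: +275.0 mg potassium for $0.83 (total $2.13, still need 0.0 mg).
Greedy by cheapest-per-mg is optimal for a single linear constraint, so the minimum cost is $2.13.

$2.13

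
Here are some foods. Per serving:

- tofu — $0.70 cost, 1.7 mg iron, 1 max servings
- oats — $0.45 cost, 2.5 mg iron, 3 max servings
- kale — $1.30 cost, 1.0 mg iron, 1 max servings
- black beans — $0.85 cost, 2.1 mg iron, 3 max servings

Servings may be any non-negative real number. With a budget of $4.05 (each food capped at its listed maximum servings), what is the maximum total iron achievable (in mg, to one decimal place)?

14.2 mg

Iron per dollar: oats 5.556, black beans 2.471, tofu 2.429, kale 0.7692.
Take 3 servings of oats: spends $1.35, +7.5 mg iron (running total 7.5 mg).
Take 3 servings of black beans: spends $2.55, +6.3 mg iron (running total 13.8 mg).
Take 0.2143 servings of tofu: spends $0.15, +0.4 mg iron (running total 14.2 mg).
Filling greedily by iron-per-dollar is optimal for one linear limit, giving 14.2 mg.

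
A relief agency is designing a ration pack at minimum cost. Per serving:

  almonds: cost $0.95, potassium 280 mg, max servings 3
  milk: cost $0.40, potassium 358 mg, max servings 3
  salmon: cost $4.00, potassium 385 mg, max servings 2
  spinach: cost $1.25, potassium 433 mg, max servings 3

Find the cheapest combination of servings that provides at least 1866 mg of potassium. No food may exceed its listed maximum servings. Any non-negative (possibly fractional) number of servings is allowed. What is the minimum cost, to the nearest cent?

$3.49

Cost per mg of potassium: milk $0.0011, spinach $0.0029, almonds $0.0034, salmon $0.0104.
Take 3 servings of milk: +1074.0 mg potassium for $1.20 (total $1.20, still need 792.0 mg).
Take 1.829 servings of spinach: +792.0 mg potassium for $2.29 (total $3.49, still need 0.0 mg).
Filling from the cheapest source first is optimal under one linear minimum: $3.49.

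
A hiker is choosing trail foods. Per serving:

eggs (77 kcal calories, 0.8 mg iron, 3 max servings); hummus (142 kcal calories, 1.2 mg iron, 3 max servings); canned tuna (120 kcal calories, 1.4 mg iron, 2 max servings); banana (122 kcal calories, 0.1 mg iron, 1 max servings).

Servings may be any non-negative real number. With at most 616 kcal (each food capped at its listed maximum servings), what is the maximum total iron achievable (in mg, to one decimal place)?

Iron per kcal: canned tuna 0.01167, eggs 0.01039, hummus 0.008451, banana 0.0008197.
Take 2 servings of canned tuna: uses 240 kcal, +2.8 mg iron (running total 2.8 mg).
Take 3 servings of eggs: uses 231 kcal, +2.4 mg iron (running total 5.2 mg).
Take 1.021 servings of hummus: uses 145 kcal, +1.2 mg iron (running total 6.4 mg).
Filling greedily by iron-per-kcal is optimal for one linear limit, giving 6.4 mg.

6.4 mg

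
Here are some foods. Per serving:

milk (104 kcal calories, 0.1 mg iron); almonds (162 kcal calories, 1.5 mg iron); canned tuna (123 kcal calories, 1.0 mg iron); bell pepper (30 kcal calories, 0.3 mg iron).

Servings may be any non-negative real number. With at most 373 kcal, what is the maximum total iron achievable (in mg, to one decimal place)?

3.7 mg

Iron per kcal: bell pepper 0.01, almonds 0.009259, canned tuna 0.00813, milk 0.0009615.
With no serving limits, spend the whole calories allowance on bell pepper: 373 kcal / 30 kcal × 0.3 mg = 3.7 mg.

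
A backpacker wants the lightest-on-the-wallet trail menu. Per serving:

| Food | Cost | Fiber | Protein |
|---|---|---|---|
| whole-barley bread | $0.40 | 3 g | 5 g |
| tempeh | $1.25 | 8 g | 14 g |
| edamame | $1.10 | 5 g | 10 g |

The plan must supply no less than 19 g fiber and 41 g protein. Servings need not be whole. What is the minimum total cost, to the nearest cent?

$3.28

Compare the cost at each extreme point of the feasible region.
whole-barley bread only: max(19/3, 41/5) = 8.2 servings → $3.28.
tempeh only: max(19/8, 41/14) = 2.929 servings → $3.66.
edamame only: max(19/5, 41/10) = 4.1 servings → $4.51.
whole-barley bread + tempeh: the both-tight solution has a negative serving — not a feasible corner.
whole-barley bread + edamame: intersection lies outside the first quadrant.
tempeh + edamame with both targets exact would need a negative amount; discard.
The minimum over all feasible corners is $3.28.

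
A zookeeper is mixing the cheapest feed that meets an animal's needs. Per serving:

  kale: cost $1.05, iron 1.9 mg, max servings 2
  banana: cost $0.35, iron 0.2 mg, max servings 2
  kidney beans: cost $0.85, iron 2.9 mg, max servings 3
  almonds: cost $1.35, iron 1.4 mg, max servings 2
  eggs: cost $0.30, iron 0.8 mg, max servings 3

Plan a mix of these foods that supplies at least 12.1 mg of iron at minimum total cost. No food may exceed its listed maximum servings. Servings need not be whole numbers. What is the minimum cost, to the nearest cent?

Cost per mg of iron: kidney beans $0.2931, eggs $0.3750, kale $0.5526, almonds $0.9643, banana $1.7500.
Take 3 servings of kidney beans: +8.7 mg iron for $2.55 (total $2.55, still need 3.4 mg).
Take 3 servings of eggs: +2.4 mg iron for $0.90 (total $3.45, still need 1.0 mg).
Take 0.5263 servings of kale: +1.0 mg iron for $0.55 (total $4.00, still need 0.0 mg).
Greedy by cheapest-per-mg is optimal for a single linear constraint, so the minimum cost is $4.00.

$4.00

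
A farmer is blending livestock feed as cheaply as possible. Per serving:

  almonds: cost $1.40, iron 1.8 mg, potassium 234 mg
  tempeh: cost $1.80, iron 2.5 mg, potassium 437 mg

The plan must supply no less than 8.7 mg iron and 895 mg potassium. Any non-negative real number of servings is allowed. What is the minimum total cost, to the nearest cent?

$6.26

Two binding constraints pin down two serving amounts, so the optimal mix uses at most two foods. The candidates are each food alone (scaled to the tighter of iron/potassium) and each pair with both constraints tight.
almonds only: max(8.7/1.8, 895/234) = 4.833 servings → $6.77.
tempeh only: max(8.7/2.5, 895/437) = 3.48 servings → $6.26.
almonds + tempeh: intersection lies outside the first quadrant.
Cheapest feasible corner: $6.26.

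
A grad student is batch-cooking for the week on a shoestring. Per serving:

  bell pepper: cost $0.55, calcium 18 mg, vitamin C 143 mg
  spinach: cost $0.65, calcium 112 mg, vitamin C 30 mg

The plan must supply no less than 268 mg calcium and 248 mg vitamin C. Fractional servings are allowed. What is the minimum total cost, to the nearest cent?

A basic optimal solution has at most two foods positive. Try each food alone and each pair with both targets met exactly.
bell pepper only: max(268/18, 248/143) = 14.89 servings → $8.19.
spinach only: max(268/112, 248/30) = 8.267 servings → $5.37.
bell pepper + spinach with both tight: 1.275 servings and 2.188 servings → $2.12.
Cheapest feasible corner: $2.12.

$2.12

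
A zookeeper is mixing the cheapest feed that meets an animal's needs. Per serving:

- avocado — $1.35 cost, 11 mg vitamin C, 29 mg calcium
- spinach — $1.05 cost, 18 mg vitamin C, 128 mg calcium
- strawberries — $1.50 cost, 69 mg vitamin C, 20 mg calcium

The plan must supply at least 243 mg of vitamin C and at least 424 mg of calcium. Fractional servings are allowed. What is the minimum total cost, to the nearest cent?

Minimising a linear cost over {vitamin C ≥ 243, calcium ≥ 424, servings ≥ 0} — the optimum is at a vertex, using one or two foods.
avocado only: max(243/11, 424/29) = 22.09 servings → $29.82.
spinach only: max(243/18, 424/128) = 13.5 servings → $14.18.
strawberries only: max(243/69, 424/20) = 21.2 servings → $31.80.
avocado + spinach: the both-tight solution has a negative serving — not a feasible corner.
avocado + strawberries with both tight: 13.7 servings and 1.338 servings → $20.50.
spinach + strawberries with both tight: 2.88 servings and 2.771 servings → $7.18.
So the least-cost plan costs $7.18.

$7.18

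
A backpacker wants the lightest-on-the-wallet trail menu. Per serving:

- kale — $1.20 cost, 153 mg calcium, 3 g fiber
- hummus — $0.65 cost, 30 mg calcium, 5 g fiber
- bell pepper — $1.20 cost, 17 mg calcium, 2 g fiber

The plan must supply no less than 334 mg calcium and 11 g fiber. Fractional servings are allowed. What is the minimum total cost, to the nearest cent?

The cheapest plan sits at a corner of the feasible region — with two constraints it uses at most two foods.
kale only: max(334/153, 11/3) = 3.667 servings → $4.40.
hummus only: max(334/30, 11/5) = 11.13 servings → $7.24.
bell pepper only: max(334/17, 11/2) = 19.65 servings → $23.58.
kale + hummus with both tight: 1.985 servings and 1.009 servings → $3.04.
kale + bell pepper with both tight: 1.886 servings and 2.671 servings → $5.47.
hummus + bell pepper: the both-tight solution has a negative serving — not a feasible corner.
The minimum over all feasible corners is $3.04.

$3.04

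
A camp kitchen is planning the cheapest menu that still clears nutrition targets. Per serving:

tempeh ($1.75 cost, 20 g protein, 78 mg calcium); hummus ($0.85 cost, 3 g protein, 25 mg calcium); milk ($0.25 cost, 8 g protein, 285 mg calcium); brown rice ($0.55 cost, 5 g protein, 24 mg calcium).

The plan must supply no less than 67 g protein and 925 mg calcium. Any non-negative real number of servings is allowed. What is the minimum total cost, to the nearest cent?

This is a tiny linear program; its minimum lies at a vertex of the feasible set. List the vertices and price them.
tempeh only: max(67/20, 925/78) = 11.86 servings → $20.75.
hummus only: max(67/3, 925/25) = 37 servings → $31.45.
milk only: max(67/8, 925/285) = 8.375 servings → $2.09.
brown rice only: max(67/5, 925/24) = 38.54 servings → $21.20.
tempeh + hummus with both targets exact would need a negative amount; discard.
tempeh + milk with both tight: 2.304 servings and 2.615 servings → $4.69.
tempeh + brown rice with both targets exact would need a negative amount; discard.
hummus + milk with both tight: 17.85 servings and 1.679 servings → $15.60.
hummus + brown rice: the both-tight solution has a negative serving — not a feasible corner.
milk + brown rice with both tight: 2.447 servings and 9.485 servings → $5.83.
So the least-cost plan costs $2.09.

$2.09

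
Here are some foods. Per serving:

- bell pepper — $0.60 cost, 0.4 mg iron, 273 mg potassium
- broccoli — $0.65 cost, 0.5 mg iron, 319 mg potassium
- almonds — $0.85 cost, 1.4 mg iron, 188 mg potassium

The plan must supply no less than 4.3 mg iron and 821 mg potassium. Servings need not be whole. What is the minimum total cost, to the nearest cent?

$2.95

Minimising a linear cost over {iron ≥ 4.3, potassium ≥ 821, servings ≥ 0} — the optimum is at a vertex, using one or two foods.
bell pepper only: max(4.3/0.4, 821/273) = 10.75 servings → $6.45.
broccoli only: max(4.3/0.5, 821/319) = 8.6 servings → $5.59.
almonds only: max(4.3/1.4, 821/188) = 4.367 servings → $3.71.
bell pepper + broccoli: the both-tight solution has a negative serving — not a feasible corner.
bell pepper + almonds with both tight: 1.111 servings and 2.754 servings → $3.01.
broccoli + almonds with both tight: 0.9671 servings and 2.726 servings → $2.95.
The minimum over all feasible corners is $2.95.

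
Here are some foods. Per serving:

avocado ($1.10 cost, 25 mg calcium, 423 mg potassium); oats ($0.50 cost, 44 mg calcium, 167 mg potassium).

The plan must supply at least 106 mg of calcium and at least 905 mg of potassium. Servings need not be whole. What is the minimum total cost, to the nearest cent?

$2.45

Check every corner: each single food scaled to meet both minima, and each pair solved so both constraints bind.
avocado only: max(106/25, 905/423) = 4.24 servings → $4.66.
oats only: max(106/44, 905/167) = 5.419 servings → $2.71.
avocado + oats with both tight: 1.532 servings and 1.539 servings → $2.45.
Cheapest feasible corner: $2.45.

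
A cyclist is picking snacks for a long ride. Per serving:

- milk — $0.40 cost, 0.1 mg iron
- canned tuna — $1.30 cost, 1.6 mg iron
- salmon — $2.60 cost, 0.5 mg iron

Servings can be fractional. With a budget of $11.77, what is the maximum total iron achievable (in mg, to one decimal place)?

14.5 mg

Iron per dollar: canned tuna 1.231, milk 0.25, salmon 0.1923.
With no serving limits, spend the whole cost allowance on canned tuna: $11.77 / $1.30 × 1.6 mg = 14.5 mg.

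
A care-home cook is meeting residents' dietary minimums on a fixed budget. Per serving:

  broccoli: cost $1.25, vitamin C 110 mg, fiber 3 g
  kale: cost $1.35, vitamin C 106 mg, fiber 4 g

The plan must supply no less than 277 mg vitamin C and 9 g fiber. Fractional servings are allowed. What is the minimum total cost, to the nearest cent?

$3.34

An LP optimum is at a vertex; with two nutrient constraints at most two foods are used. Check each candidate.
broccoli only: max(277/110, 9/3) = 3 servings → $3.75.
kale only: max(277/106, 9/4) = 2.613 servings → $3.53.
broccoli + kale with both tight: 1.262 servings and 1.303 servings → $3.34.
Cheapest feasible corner: $3.34.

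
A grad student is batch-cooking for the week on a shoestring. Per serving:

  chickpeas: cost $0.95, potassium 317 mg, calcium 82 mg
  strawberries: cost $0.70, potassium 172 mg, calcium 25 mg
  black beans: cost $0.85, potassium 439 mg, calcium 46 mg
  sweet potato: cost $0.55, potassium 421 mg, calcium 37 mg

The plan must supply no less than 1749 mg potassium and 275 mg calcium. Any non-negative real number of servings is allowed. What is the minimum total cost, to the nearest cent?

$3.49

Two binding constraints pin down two serving amounts, so the optimal mix uses at most two foods. The candidates are each food alone (scaled to the tighter of potassium/calcium) and each pair with both constraints tight.
chickpeas only: max(1749/317, 275/82) = 5.517 servings → $5.24.
strawberries only: max(1749/172, 275/25) = 11 servings → $7.70.
black beans only: max(1749/439, 275/46) = 5.978 servings → $5.08.
sweet potato only: max(1749/421, 275/37) = 7.432 servings → $4.09.
chickpeas + strawberries with both tight: 0.5786 servings and 9.102 servings → $6.92.
chickpeas + black beans with both tight: 1.88 servings and 2.626 servings → $4.02.
chickpeas + sweet potato with both tight: 2.24 servings and 2.468 servings → $3.49.
strawberries + black beans: the both-tight solution has a negative serving — not a feasible corner.
strawberries + sweet potato: the both-tight solution has a negative serving — not a feasible corner.
black beans + sweet potato with both targets exact would need a negative amount; discard.
Cheapest feasible corner: $3.49.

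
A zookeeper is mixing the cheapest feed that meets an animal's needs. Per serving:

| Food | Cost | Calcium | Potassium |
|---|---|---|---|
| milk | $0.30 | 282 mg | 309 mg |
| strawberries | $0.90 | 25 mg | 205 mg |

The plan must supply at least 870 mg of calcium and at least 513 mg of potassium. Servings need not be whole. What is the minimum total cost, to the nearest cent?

$0.93

Check every corner: each single food scaled to meet both minima, and each pair solved so both constraints bind.
milk only: max(870/282, 513/309) = 3.085 servings → $0.93.
strawberries only: max(870/25, 513/205) = 34.8 servings → $31.32.
milk + strawberries: intersection lies outside the first quadrant.
Cheapest feasible corner: $0.93.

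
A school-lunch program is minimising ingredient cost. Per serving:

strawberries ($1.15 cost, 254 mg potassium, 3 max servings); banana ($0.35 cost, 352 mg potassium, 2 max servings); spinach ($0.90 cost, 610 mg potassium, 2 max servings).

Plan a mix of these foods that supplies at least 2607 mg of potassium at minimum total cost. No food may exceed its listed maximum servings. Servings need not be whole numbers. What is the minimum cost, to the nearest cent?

$5.59

Cost per mg of potassium: banana $0.0010, spinach $0.0015, strawberries $0.0045.
Take 2 servings of banana: +704.0 mg potassium for $0.70 (total $0.70, still need 1903.0 mg).
Take 2 servings of spinach: +1220.0 mg potassium for $1.80 (total $2.50, still need 683.0 mg).
Take 2.689 servings of strawberries: +683.0 mg potassium for $3.09 (total $5.59, still need 0.0 mg).
Filling from the cheapest source first is optimal under one linear minimum: $5.59.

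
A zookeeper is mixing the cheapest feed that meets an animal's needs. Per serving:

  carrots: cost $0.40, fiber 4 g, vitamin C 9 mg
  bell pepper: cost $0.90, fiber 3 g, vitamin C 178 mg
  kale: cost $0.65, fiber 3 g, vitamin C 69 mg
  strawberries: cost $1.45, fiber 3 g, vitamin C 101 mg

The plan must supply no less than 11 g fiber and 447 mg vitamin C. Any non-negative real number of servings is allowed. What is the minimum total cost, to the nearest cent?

At the optimum either one food covers both requirements or two foods hit both targets exactly; no other combination can be cheaper.
carrots only: max(11/4, 447/9) = 49.67 servings → $19.87.
bell pepper only: max(11/3, 447/178) = 3.667 servings → $3.30.
kale only: max(11/3, 447/69) = 6.478 servings → $4.21.
strawberries only: max(11/3, 447/101) = 4.426 servings → $6.42.
carrots + bell pepper with both tight: 0.9007 servings and 2.466 servings → $2.58.
carrots + kale with both targets exact would need a negative amount; discard.
carrots + strawberries with both targets exact would need a negative amount; discard.
bell pepper + kale with both tight: 1.78 servings and 1.887 servings → $2.83.
bell pepper + strawberries with both tight: 0.9957 servings and 2.671 servings → $4.77.
kale + strawberries: the both-tight solution has a negative serving — not a feasible corner.
Cheapest feasible corner: $2.58.

$2.58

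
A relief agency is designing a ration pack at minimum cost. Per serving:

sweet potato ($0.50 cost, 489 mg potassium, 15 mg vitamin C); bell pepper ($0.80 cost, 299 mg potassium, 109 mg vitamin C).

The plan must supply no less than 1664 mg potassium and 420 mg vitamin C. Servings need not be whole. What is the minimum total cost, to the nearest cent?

A basic optimal solution has at most two foods positive. Try each food alone and each pair with both targets met exactly.
sweet potato only: max(1664/489, 420/15) = 28 servings → $14.00.
bell pepper only: max(1664/299, 420/109) = 5.565 servings → $4.45.
sweet potato + bell pepper with both tight: 1.143 servings and 3.696 servings → $3.53.
Cheapest feasible corner: $3.53.

$3.53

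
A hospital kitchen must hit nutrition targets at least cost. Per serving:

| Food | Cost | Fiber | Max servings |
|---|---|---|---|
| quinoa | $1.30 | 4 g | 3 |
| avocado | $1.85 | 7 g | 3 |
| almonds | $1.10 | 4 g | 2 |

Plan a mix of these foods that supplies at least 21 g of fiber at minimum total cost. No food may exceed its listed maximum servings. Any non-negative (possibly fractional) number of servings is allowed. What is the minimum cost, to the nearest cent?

Cost per g of fiber: avocado $0.2643, almonds $0.2750, quinoa $0.3250.
Take 3 servings of avocado: +21.0 g fiber for $5.55 (total $5.55, still need 0.0 g).
Filling from the cheapest source first is optimal under one linear minimum: $5.55.

$5.55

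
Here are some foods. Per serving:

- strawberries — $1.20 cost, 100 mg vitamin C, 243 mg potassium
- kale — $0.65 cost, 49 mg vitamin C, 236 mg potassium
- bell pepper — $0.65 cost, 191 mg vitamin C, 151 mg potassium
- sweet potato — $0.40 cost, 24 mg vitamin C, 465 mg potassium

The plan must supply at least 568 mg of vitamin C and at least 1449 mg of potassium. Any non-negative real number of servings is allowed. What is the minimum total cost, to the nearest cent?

$2.65

A basic optimal solution has at most two foods positive. Try each food alone and each pair with both targets met exactly.
strawberries only: max(568/100, 1449/243) = 5.963 servings → $7.16.
kale only: max(568/49, 1449/236) = 11.59 servings → $7.53.
bell pepper only: max(568/191, 1449/151) = 9.596 servings → $6.24.
sweet potato only: max(568/24, 1449/465) = 23.67 servings → $9.47.
strawberries + kale with both tight: 5.392 servings and 0.588 servings → $6.85.
strawberries + bell pepper: intersection lies outside the first quadrant.
strawberries + sweet potato with both tight: 5.639 servings and 0.1691 servings → $6.83.
kale + bell pepper with both tight: 5.069 servings and 1.673 servings → $4.38.
kale + sweet potato: intersection lies outside the first quadrant.
bell pepper + sweet potato with both tight: 2.692 servings and 2.242 servings → $2.65.
So the least-cost plan costs $2.65.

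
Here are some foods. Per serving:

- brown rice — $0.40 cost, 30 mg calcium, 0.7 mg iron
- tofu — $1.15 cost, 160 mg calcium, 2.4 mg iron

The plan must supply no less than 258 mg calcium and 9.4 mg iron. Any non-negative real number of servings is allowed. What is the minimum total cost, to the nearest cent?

$4.50

brown rice only: max(258/30, 9.4/0.7) = 13.43 servings → $5.37.
tofu only: max(258/160, 9.4/2.4) = 3.917 servings → $4.50.
brown rice + tofu: the both-tight solution has a negative serving — not a feasible corner.
The minimum over all feasible corners is $4.50.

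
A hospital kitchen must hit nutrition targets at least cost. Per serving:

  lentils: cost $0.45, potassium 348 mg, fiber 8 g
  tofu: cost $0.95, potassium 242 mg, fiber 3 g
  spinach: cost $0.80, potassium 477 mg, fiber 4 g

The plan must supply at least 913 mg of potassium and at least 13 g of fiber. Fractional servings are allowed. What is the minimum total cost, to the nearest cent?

Check every corner: each single food scaled to meet both minima, and each pair solved so both constraints bind.
lentils only: max(913/348, 13/8) = 2.624 servings → $1.18.
tofu only: max(913/242, 13/3) = 4.333 servings → $4.12.
spinach only: max(913/477, 13/4) = 3.25 servings → $2.60.
lentils + tofu with both tight: 0.4563 servings and 3.117 servings → $3.17.
lentils + spinach with both tight: 1.052 servings and 1.147 servings → $1.39.
tofu + spinach with both targets exact would need a negative amount; discard.
Cheapest feasible corner: $1.18.

$1.18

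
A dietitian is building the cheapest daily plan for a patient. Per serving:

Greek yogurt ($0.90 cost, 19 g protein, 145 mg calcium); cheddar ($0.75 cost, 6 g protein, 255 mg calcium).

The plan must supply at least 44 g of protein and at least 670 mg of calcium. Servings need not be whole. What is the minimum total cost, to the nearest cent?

$2.83

Minimising a linear cost over {protein ≥ 44, calcium ≥ 670, servings ≥ 0} — the optimum is at a vertex, using one or two foods.
Greek yogurt only: max(44/19, 670/145) = 4.621 servings → $4.16.
cheddar only: max(44/6, 670/255) = 7.333 servings → $5.50.
Greek yogurt + cheddar with both tight: 1.811 servings and 1.597 servings → $2.83.
The minimum over all feasible corners is $2.83.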